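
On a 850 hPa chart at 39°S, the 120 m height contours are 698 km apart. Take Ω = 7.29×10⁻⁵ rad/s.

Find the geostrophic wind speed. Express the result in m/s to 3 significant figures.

Coriolis parameter at 39°S:
f = 2Ω sin φ = 2 × 7.29×10⁻⁵ × sin 39° = 9.18×10⁻⁵ s⁻¹
Height gradient: |∂Z/∂n| = 120 m / 698000 m = 1.72×10⁻⁴
On a pressure surface, geostrophic balance gives V_g = (g/f)|∂Z/∂n|:
V_g = 9.81 × 1.72×10⁻⁴ / 9.18×10⁻⁵ = 18.4 m/s

18.4 m/s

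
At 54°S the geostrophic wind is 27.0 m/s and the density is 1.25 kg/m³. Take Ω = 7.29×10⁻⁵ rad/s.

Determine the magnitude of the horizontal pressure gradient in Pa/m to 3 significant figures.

Coriolis parameter at 54°S:
f = 2Ω sin φ = 2 × 7.29×10⁻⁵ × sin 54° = 1.18×10⁻⁴ s⁻¹
Geostrophic balance rearranged: |∂P/∂n| = f ρ V_g
|∂P/∂n| = 1.18×10⁻⁴ × 1.25 × 27.0 = 3.98×10⁻³ Pa/m

3.98×10⁻³ Pa/m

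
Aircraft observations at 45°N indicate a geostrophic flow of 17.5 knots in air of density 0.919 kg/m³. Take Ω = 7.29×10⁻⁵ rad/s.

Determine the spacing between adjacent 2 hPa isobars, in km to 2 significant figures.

Coriolis parameter at 45°N:
f = 2Ω sin φ = 2 × 7.29×10⁻⁵ × sin 45° = 1.03×10⁻⁴ s⁻¹
Wind speed in SI: 17.5 knots = 9.00 m/s
Geostrophic balance rearranged: |∂P/∂n| = f ρ V_g
|∂P/∂n| = 1.03×10⁻⁴ × 0.919 × 9.00 = 8.53×10⁻⁴ Pa/m
Isobar spacing: Δn = ΔP/|∂P/∂n| = 200 Pa / 8.53×10⁻⁴ Pa/m = 234475 m ≈ 230 km

230 km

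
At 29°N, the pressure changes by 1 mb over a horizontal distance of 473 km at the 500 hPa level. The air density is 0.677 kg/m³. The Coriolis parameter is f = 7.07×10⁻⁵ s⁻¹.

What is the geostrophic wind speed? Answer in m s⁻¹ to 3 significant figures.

Pressure gradient: |∂P/∂n| = 100 Pa / 473000 m = 2.11×10⁻⁴ Pa/m
Geostrophic balance (pressure-gradient force = Coriolis force):
V_g = (1/(fρ)) |∂P/∂n| = 2.11×10⁻⁴ / (7.07×10⁻⁵ × 0.677) = 4.42 m/s

4.42 m s⁻¹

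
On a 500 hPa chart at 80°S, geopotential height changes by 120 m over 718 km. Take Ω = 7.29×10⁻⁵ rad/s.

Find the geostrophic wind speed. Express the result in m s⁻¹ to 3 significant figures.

11.4 m s⁻¹

Coriolis parameter at 80°S:
f = 2Ω sin φ = 2 × 7.29×10⁻⁵ × sin 80° = 1.44×10⁻⁴ s⁻¹
Height gradient: |∂Z/∂n| = 120 m / 718000 m = 1.67×10⁻⁴
On a pressure surface, geostrophic balance gives V_g = (g/f)|∂Z/∂n|:
V_g = 9.81 × 1.67×10⁻⁴ / 1.44×10⁻⁴ = 11.4 m/s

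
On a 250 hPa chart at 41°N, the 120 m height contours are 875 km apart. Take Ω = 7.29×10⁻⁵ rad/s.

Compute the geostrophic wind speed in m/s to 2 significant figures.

Coriolis parameter at 41°N:
f = 2Ω sin φ = 2 × 7.29×10⁻⁵ × sin 41° = 9.57×10⁻⁵ s⁻¹
Height gradient: |∂Z/∂n| = 120 m / 875000 m = 1.37×10⁻⁴
On a pressure surface, geostrophic balance gives V_g = (g/f)|∂Z/∂n|:
V_g = 9.81 × 1.37×10⁻⁴ / 9.57×10⁻⁵ = 14.1 m/s

14 m/s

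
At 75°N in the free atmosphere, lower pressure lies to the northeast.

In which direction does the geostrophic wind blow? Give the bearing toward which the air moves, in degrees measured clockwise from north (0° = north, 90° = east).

The pressure-gradient force points toward the northeast (bearing 045°).
Geostrophic balance: in the Northern Hemisphere the Coriolis force deflects motion to the right, so the geostrophic wind blows 90° to the right of the pressure-gradient force (low pressure on the left).
Rotating 045° by 90° clockwise gives 135° — the wind blows toward the southeast.

135°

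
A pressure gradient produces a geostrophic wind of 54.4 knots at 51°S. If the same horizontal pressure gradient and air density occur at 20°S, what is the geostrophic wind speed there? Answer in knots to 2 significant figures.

With the same pressure gradient and density, V_g ∝ 1/f ∝ 1/sin φ.
V₂ = V₁ · sin φ₁ / sin φ₂ = 54.4 × sin 51° / sin 20°
V₂ = 54.4 × 0.7771/0.3420 = 120 knots

120 knots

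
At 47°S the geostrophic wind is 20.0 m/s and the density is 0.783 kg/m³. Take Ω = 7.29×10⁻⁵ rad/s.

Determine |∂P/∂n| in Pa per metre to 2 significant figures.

1.7×10⁻³ Pa/m

Coriolis parameter at 47°S:
f = 2Ω sin φ = 2 × 7.29×10⁻⁵ × sin 47° = 1.07×10⁻⁴ s⁻¹
Geostrophic balance rearranged: |∂P/∂n| = f ρ V_g
|∂P/∂n| = 1.07×10⁻⁴ × 0.783 × 20.0 = 1.67×10⁻³ Pa/m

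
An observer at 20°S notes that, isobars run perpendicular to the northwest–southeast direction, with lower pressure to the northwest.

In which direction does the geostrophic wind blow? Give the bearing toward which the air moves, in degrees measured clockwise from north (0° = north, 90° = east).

The pressure-gradient force points toward the northwest (bearing 315°).
Geostrophic balance: in the Southern Hemisphere the Coriolis force deflects motion to the left, so the geostrophic wind blows 90° to the left of the pressure-gradient force (low pressure on the right).
Rotating 315° by 90° counterclockwise gives 225° — the wind blows toward the southwest.

225°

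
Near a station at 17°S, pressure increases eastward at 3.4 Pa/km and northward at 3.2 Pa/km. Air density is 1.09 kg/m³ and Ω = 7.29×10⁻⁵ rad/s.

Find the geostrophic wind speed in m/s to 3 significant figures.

Coriolis parameter at 17°S:
f = 2Ω sin φ = 2 × 7.29×10⁻⁵ × sin 17° = 4.26×10⁻⁵ s⁻¹
In the Southern Hemisphere f is negative: f = −4.26×10⁻⁵ s⁻¹.
Component geostrophic relations (x east, y north):
u_g = −(1/(fρ)) ∂P/∂y,  v_g = (1/(fρ)) ∂P/∂x
u_g = −(3.2×10⁻³)/(−4.26×10⁻⁵ × 1.09) = 68.9 m/s;  v_g = (3.4×10⁻³)/(−4.26×10⁻⁵ × 1.09) = −73.2 m/s
|V_g| = √(u_g² + v_g²) = 100 m/s

100 m/s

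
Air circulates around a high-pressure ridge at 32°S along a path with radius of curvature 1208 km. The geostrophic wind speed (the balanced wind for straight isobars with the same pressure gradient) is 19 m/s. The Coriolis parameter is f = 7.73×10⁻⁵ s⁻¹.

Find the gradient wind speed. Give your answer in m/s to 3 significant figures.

Around a high, pressure-gradient force acts outward with centrifugal, so Coriolis balances both:
fV = (1/ρ)|∂P/∂n| + V²/R  →  V² − fR·V + fR·V_g = 0
With fR = 7.73×10⁻⁵ × 1208×10³ m = 93.4 m/s:
V = [fR − √((fR)² − 4 fR V_g)]/2 = [93.4 − √(93.4² − 4×93.4×19)]/2 = 26.5 m/s
Supergeostrophic (V > V_g = 19 m/s), as expected around a high.

26.5 m/s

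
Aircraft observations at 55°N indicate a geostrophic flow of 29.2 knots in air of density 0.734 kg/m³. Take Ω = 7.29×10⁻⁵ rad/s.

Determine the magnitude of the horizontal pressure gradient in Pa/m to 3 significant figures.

1.32×10⁻³ Pa/m

Coriolis parameter at 55°N:
f = 2Ω sin φ = 2 × 7.29×10⁻⁵ × sin 55° = 1.19×10⁻⁴ s⁻¹
Wind speed in SI: 29.2 knots = 15.0 m/s
Geostrophic balance rearranged: |∂P/∂n| = f ρ V_g
|∂P/∂n| = 1.19×10⁻⁴ × 0.734 × 15.0 = 1.32×10⁻³ Pa/m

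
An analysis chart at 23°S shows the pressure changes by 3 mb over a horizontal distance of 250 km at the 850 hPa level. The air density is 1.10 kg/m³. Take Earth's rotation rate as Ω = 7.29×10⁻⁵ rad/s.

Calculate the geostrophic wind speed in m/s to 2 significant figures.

Coriolis parameter at 23°S:
f = 2Ω sin φ = 2 × 7.29×10⁻⁵ × sin 23° = 5.70×10⁻⁵ s⁻¹
Pressure gradient: |∂P/∂n| = 300 Pa / 250000 m = 1.20×10⁻³ Pa/m
Geostrophic balance (pressure-gradient force = Coriolis force):
V_g = (1/(fρ)) |∂P/∂n| = 1.20×10⁻³ / (5.70×10⁻⁵ × 1.10) = 19.1 m/s

19 m/s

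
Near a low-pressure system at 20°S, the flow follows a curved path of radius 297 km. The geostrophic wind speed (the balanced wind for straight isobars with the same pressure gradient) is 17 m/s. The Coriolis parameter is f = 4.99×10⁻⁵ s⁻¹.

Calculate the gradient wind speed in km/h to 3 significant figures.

Around a low, centrifugal force acts outward with Coriolis, so pressure-gradient force balances both:
(1/ρ)|∂P/∂n| = fV + V²/R  →  V² + fR·V − fR·V_g = 0
With fR = 4.99×10⁻⁵ × 297×10³ m = 14.8 m/s:
V = [−fR + √((fR)² + 4 fR V_g)]/2 = [−14.8 + √(14.8² + 4×14.8×17)]/2 = 10.1 m/s
Subgeostrophic (V < V_g = 17 m/s), as expected around a low.
Converting: 10.1 m/s × 3.6 = 36.4 km/h

36.4 km/h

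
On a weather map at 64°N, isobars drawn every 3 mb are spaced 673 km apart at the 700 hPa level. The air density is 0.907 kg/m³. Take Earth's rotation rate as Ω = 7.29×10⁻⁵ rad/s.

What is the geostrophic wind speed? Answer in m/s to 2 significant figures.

3.8 m/s

Coriolis parameter at 64°N:
f = 2Ω sin φ = 2 × 7.29×10⁻⁵ × sin 64° = 1.31×10⁻⁴ s⁻¹
Pressure gradient: |∂P/∂n| = 300 Pa / 673000 m = 4.46×10⁻⁴ Pa/m
Geostrophic balance (pressure-gradient force = Coriolis force):
V_g = (1/(fρ)) |∂P/∂n| = 4.46×10⁻⁴ / (1.31×10⁻⁴ × 0.907) = 3.75 m/s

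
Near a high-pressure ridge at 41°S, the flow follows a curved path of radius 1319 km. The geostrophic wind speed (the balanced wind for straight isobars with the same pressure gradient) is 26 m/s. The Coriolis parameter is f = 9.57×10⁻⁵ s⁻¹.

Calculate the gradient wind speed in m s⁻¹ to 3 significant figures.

Around a high, pressure-gradient force acts outward with centrifugal, so Coriolis balances both:
fV = (1/ρ)|∂P/∂n| + V²/R  →  V² − fR·V + fR·V_g = 0
With fR = 9.57×10⁻⁵ × 1319×10³ m = 126 m/s:
V = [fR − √((fR)² − 4 fR V_g)]/2 = [126 − √(126² − 4×126×26)]/2 = 36.6 m/s
Supergeostrophic (V > V_g = 26 m/s), as expected around a high.

36.6 m s⁻¹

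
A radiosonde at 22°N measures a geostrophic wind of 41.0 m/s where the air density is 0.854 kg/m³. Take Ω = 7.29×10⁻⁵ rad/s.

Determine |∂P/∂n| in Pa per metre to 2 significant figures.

Coriolis parameter at 22°N:
f = 2Ω sin φ = 2 × 7.29×10⁻⁵ × sin 22° = 5.46×10⁻⁵ s⁻¹
Geostrophic balance rearranged: |∂P/∂n| = f ρ V_g
|∂P/∂n| = 5.46×10⁻⁵ × 0.854 × 41.0 = 1.91×10⁻³ Pa/m

1.9×10⁻³ Pa/m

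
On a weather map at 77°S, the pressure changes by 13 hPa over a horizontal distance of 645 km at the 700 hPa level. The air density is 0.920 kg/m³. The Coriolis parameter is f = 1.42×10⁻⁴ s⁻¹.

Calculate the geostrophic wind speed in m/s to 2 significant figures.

15 m/s

Pressure gradient: |∂P/∂n| = 1300 Pa / 645000 m = 2.02×10⁻³ Pa/m
Geostrophic balance (pressure-gradient force = Coriolis force):
V_g = (1/(fρ)) |∂P/∂n| = 2.02×10⁻³ / (1.42×10⁻⁴ × 0.920) = 15.4 m/s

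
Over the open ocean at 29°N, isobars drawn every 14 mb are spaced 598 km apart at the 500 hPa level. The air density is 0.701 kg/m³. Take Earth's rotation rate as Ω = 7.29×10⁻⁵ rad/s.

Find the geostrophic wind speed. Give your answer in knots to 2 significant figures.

Coriolis parameter at 29°N:
f = 2Ω sin φ = 2 × 7.29×10⁻⁵ × sin 29° = 7.07×10⁻⁵ s⁻¹
Pressure gradient: |∂P/∂n| = 1400 Pa / 598000 m = 2.34×10⁻³ Pa/m
Geostrophic balance (pressure-gradient force = Coriolis force):
V_g = (1/(fρ)) |∂P/∂n| = 2.34×10⁻³ / (7.07×10⁻⁵ × 0.701) = 47.2 m/s
Converting: 47.2 m/s × 1.944 = 92 knots

92 knots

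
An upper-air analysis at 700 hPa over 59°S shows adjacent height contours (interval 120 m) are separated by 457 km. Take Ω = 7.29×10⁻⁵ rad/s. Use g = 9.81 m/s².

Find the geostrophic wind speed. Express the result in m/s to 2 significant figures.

Coriolis parameter at 59°S:
f = 2Ω sin φ = 2 × 7.29×10⁻⁵ × sin 59° = 1.25×10⁻⁴ s⁻¹
Height gradient: |∂Z/∂n| = 120 m / 457000 m = 2.63×10⁻⁴
On a pressure surface, geostrophic balance gives V_g = (g/f)|∂Z/∂n|:
V_g = 9.81 × 2.63×10⁻⁴ / 1.25×10⁻⁴ = 20.6 m/s

21 m/s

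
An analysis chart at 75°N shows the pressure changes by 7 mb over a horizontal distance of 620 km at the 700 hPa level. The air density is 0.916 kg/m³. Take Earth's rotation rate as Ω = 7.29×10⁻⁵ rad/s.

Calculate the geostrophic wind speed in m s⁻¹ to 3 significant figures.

Coriolis parameter at 75°N:
f = 2Ω sin φ = 2 × 7.29×10⁻⁵ × sin 75° = 1.41×10⁻⁴ s⁻¹
Pressure gradient: |∂P/∂n| = 700 Pa / 620000 m = 1.13×10⁻³ Pa/m
Geostrophic balance (pressure-gradient force = Coriolis force):
V_g = (1/(fρ)) |∂P/∂n| = 1.13×10⁻³ / (1.41×10⁻⁴ × 0.916) = 8.75 m/s

8.75 m s⁻¹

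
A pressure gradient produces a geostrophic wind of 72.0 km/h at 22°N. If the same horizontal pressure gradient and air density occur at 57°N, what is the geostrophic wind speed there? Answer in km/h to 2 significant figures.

32 km/h

With the same pressure gradient and density, V_g ∝ 1/f ∝ 1/sin φ.
V₂ = V₁ · sin φ₁ / sin φ₂ = 72.0 × sin 22° / sin 57°
V₂ = 72.0 × 0.3746/0.8387 = 32 km/h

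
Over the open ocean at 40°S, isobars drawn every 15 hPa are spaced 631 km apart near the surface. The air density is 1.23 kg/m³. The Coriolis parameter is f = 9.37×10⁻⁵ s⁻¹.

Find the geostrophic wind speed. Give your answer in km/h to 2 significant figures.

74 km/h

Pressure gradient: |∂P/∂n| = 1500 Pa / 631000 m = 2.38×10⁻³ Pa/m
Geostrophic balance (pressure-gradient force = Coriolis force):
V_g = (1/(fρ)) |∂P/∂n| = 2.38×10⁻³ / (9.37×10⁻⁵ × 1.23) = 20.6 m/s
Converting: 20.6 m/s × 3.6 = 74 km/h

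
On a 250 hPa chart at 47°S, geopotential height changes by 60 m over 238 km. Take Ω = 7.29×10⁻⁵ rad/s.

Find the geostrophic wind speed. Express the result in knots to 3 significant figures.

45.1 knots

Coriolis parameter at 47°S:
f = 2Ω sin φ = 2 × 7.29×10⁻⁵ × sin 47° = 1.07×10⁻⁴ s⁻¹
Height gradient: |∂Z/∂n| = 60 m / 238000 m = 2.52×10⁻⁴
On a pressure surface, geostrophic balance gives V_g = (g/f)|∂Z/∂n|:
V_g = 9.81 × 2.52×10⁻⁴ / 1.07×10⁻⁴ = 23.2 m/s
Converting: 23.2 m/s × 1.944 = 45.1 knots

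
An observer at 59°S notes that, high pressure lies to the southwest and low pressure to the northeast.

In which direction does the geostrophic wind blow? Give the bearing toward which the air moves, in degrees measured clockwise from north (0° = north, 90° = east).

The pressure-gradient force points toward the northeast (bearing 045°).
Geostrophic balance: in the Southern Hemisphere the Coriolis force deflects motion to the left, so the geostrophic wind blows 90° to the left of the pressure-gradient force (low pressure on the right).
Rotating 045° by 90° counterclockwise gives 315° — the wind blows toward the northwest.

315°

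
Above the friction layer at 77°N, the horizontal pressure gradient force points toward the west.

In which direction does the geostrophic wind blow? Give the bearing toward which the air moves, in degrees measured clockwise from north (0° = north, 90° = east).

The pressure-gradient force points toward the west (bearing 270°).
Geostrophic balance: in the Northern Hemisphere the Coriolis force deflects motion to the right, so the geostrophic wind blows 90° to the right of the pressure-gradient force (low pressure on the left).
Rotating 270° by 90° clockwise gives 000° — the wind blows toward the north.

000°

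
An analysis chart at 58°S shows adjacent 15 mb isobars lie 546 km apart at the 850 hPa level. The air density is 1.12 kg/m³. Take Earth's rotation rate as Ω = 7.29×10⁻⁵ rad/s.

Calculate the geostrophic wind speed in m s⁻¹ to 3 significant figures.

Coriolis parameter at 58°S:
f = 2Ω sin φ = 2 × 7.29×10⁻⁵ × sin 58° = 1.24×10⁻⁴ s⁻¹
Pressure gradient: |∂P/∂n| = 1500 Pa / 546000 m = 2.75×10⁻³ Pa/m
Geostrophic balance (pressure-gradient force = Coriolis force):
V_g = (1/(fρ)) |∂P/∂n| = 2.75×10⁻³ / (1.24×10⁻⁴ × 1.12) = 19.8 m/s

19.8 m s⁻¹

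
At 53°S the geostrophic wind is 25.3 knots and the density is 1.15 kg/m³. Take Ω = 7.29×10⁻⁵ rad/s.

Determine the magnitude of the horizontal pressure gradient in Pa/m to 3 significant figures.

1.74×10⁻³ Pa/m

Coriolis parameter at 53°S:
f = 2Ω sin φ = 2 × 7.29×10⁻⁵ × sin 53° = 1.16×10⁻⁴ s⁻¹
Wind speed in SI: 25.3 knots = 13.0 m/s
Geostrophic balance rearranged: |∂P/∂n| = f ρ V_g
|∂P/∂n| = 1.16×10⁻⁴ × 1.15 × 13.0 = 1.74×10⁻³ Pa/m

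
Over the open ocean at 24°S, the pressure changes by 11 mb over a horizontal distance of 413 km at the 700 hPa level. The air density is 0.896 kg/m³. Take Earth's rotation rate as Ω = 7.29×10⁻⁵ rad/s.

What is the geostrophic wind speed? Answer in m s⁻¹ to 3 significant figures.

Coriolis parameter at 24°S:
f = 2Ω sin φ = 2 × 7.29×10⁻⁵ × sin 24° = 5.93×10⁻⁵ s⁻¹
Pressure gradient: |∂P/∂n| = 1100 Pa / 413000 m = 2.66×10⁻³ Pa/m
Geostrophic balance (pressure-gradient force = Coriolis force):
V_g = (1/(fρ)) |∂P/∂n| = 2.66×10⁻³ / (5.93×10⁻⁵ × 0.896) = 50.1 m/s

50.1 m s⁻¹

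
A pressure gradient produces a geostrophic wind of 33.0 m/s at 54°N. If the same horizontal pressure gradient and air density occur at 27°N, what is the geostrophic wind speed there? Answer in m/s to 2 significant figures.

59 m/s

With the same pressure gradient and density, V_g ∝ 1/f ∝ 1/sin φ.
V₂ = V₁ · sin φ₁ / sin φ₂ = 33.0 × sin 54° / sin 27°
V₂ = 33.0 × 0.8090/0.4540 = 59 m/s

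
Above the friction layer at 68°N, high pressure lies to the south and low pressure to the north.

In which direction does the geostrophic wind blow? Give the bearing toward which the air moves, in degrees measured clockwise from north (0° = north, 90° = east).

The pressure-gradient force points toward the north (bearing 000°).
Geostrophic balance: in the Northern Hemisphere the Coriolis force deflects motion to the right, so the geostrophic wind blows 90° to the right of the pressure-gradient force (low pressure on the left).
Rotating 000° by 90° clockwise gives 090° — the wind blows toward the east.

090°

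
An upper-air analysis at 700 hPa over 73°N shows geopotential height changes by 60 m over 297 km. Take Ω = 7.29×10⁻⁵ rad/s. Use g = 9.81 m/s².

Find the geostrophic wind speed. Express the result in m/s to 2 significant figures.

14 m/s

Coriolis parameter at 73°N:
f = 2Ω sin φ = 2 × 7.29×10⁻⁵ × sin 73° = 1.39×10⁻⁴ s⁻¹
Height gradient: |∂Z/∂n| = 60 m / 297000 m = 2.02×10⁻⁴
On a pressure surface, geostrophic balance gives V_g = (g/f)|∂Z/∂n|:
V_g = 9.81 × 2.02×10⁻⁴ / 1.39×10⁻⁴ = 14.2 m/s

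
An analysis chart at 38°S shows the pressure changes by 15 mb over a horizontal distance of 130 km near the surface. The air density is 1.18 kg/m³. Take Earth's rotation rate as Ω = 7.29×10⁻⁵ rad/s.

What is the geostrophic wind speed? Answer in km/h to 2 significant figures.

390 km/h

Coriolis parameter at 38°S:
f = 2Ω sin φ = 2 × 7.29×10⁻⁵ × sin 38° = 8.98×10⁻⁵ s⁻¹
Pressure gradient: |∂P/∂n| = 1500 Pa / 130000 m = 1.15×10⁻² Pa/m
Geostrophic balance (pressure-gradient force = Coriolis force):
V_g = (1/(fρ)) |∂P/∂n| = 1.15×10⁻² / (8.98×10⁻⁵ × 1.18) = 109 m/s
Converting: 109 m/s × 3.6 = 390 km/h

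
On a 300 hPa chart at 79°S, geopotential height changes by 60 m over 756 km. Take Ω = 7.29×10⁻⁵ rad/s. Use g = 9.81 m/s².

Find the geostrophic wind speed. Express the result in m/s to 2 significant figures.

Coriolis parameter at 79°S:
f = 2Ω sin φ = 2 × 7.29×10⁻⁵ × sin 79° = 1.43×10⁻⁴ s⁻¹
Height gradient: |∂Z/∂n| = 60 m / 756000 m = 7.94×10⁻⁵
On a pressure surface, geostrophic balance gives V_g = (g/f)|∂Z/∂n|:
V_g = 9.81 × 7.94×10⁻⁵ / 1.43×10⁻⁴ = 5.44 m/s

5.4 m/s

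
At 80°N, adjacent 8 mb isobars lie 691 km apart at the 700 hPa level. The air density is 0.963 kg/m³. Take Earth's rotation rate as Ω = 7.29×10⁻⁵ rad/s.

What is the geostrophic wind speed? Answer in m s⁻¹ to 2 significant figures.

8.4 m s⁻¹

Coriolis parameter at 80°N:
f = 2Ω sin φ = 2 × 7.29×10⁻⁵ × sin 80° = 1.44×10⁻⁴ s⁻¹
Pressure gradient: |∂P/∂n| = 800 Pa / 691000 m = 1.16×10⁻³ Pa/m
Geostrophic balance (pressure-gradient force = Coriolis force):
V_g = (1/(fρ)) |∂P/∂n| = 1.16×10⁻³ / (1.44×10⁻⁴ × 0.963) = 8.37 m/s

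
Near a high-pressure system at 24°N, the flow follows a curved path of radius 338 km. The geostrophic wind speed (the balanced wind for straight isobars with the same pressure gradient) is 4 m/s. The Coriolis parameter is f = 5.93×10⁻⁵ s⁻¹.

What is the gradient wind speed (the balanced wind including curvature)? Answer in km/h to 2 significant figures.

Around a high, pressure-gradient force acts outward with centrifugal, so Coriolis balances both:
fV = (1/ρ)|∂P/∂n| + V²/R  →  V² − fR·V + fR·V_g = 0
With fR = 5.93×10⁻⁵ × 338×10³ m = 20.0 m/s:
V = [fR − √((fR)² − 4 fR V_g)]/2 = [20.0 − √(20.0² − 4×20.0×4)]/2 = 5.52 m/s
Supergeostrophic (V > V_g = 4 m/s), as expected around a high.
Converting: 5.52 m/s × 3.6 = 20 km/h

20 km/h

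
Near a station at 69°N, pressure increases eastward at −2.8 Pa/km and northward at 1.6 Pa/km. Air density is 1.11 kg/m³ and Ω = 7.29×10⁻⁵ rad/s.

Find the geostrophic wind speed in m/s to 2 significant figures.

Coriolis parameter at 69°N:
f = 2Ω sin φ = 2 × 7.29×10⁻⁵ × sin 69° = 1.36×10⁻⁴ s⁻¹
Component geostrophic relations (x east, y north):
u_g = −(1/(fρ)) ∂P/∂y,  v_g = (1/(fρ)) ∂P/∂x
u_g = −(1.6×10⁻³)/(1.36×10⁻⁴ × 1.11) = −10.6 m/s;  v_g = (−2.8×10⁻³)/(1.36×10⁻⁴ × 1.11) = −18.5 m/s
|V_g| = √(u_g² + v_g²) = 21.3 m/s

21 m/s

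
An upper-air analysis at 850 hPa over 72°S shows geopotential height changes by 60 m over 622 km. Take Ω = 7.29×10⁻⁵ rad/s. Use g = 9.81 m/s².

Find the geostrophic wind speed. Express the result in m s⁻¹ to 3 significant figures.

Coriolis parameter at 72°S:
f = 2Ω sin φ = 2 × 7.29×10⁻⁵ × sin 72° = 1.39×10⁻⁴ s⁻¹
Height gradient: |∂Z/∂n| = 60 m / 622000 m = 9.65×10⁻⁵
On a pressure surface, geostrophic balance gives V_g = (g/f)|∂Z/∂n|:
V_g = 9.81 × 9.65×10⁻⁵ / 1.39×10⁻⁴ = 6.82 m/s

6.82 m s⁻¹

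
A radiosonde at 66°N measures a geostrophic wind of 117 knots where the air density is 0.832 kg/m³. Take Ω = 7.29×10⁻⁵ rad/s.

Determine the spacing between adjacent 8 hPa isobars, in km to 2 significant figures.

Coriolis parameter at 66°N:
f = 2Ω sin φ = 2 × 7.29×10⁻⁵ × sin 66° = 1.33×10⁻⁴ s⁻¹
Wind speed in SI: 117 knots = 60.2 m/s
Geostrophic balance rearranged: |∂P/∂n| = f ρ V_g
|∂P/∂n| = 1.33×10⁻⁴ × 0.832 × 60.2 = 6.67×10⁻³ Pa/m
Isobar spacing: Δn = ΔP/|∂P/∂n| = 800 Pa / 6.67×10⁻³ Pa/m = 119938 m ≈ 120 km

120 km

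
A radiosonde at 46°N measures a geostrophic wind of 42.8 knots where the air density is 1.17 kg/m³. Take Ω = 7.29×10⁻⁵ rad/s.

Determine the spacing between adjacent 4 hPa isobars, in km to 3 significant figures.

Coriolis parameter at 46°N:
f = 2Ω sin φ = 2 × 7.29×10⁻⁵ × sin 46° = 1.05×10⁻⁴ s⁻¹
Wind speed in SI: 42.8 knots = 22.0 m/s
Geostrophic balance rearranged: |∂P/∂n| = f ρ V_g
|∂P/∂n| = 1.05×10⁻⁴ × 1.17 × 22.0 = 2.70×10⁻³ Pa/m
Isobar spacing: Δn = ΔP/|∂P/∂n| = 400 Pa / 2.70×10⁻³ Pa/m = 148047 m ≈ 148 km

148 km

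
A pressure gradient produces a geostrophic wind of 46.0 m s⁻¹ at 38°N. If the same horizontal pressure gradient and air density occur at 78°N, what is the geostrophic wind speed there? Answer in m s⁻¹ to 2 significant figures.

With the same pressure gradient and density, V_g ∝ 1/f ∝ 1/sin φ.
V₂ = V₁ · sin φ₁ / sin φ₂ = 46.0 × sin 38° / sin 78°
V₂ = 46.0 × 0.6157/0.9781 = 29 m s⁻¹

29 m s⁻¹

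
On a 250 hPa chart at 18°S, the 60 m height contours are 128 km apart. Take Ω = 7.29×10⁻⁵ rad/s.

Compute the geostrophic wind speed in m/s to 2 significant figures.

100 m/s

Coriolis parameter at 18°S:
f = 2Ω sin φ = 2 × 7.29×10⁻⁵ × sin 18° = 4.51×10⁻⁵ s⁻¹
Height gradient: |∂Z/∂n| = 60 m / 128000 m = 4.69×10⁻⁴
On a pressure surface, geostrophic balance gives V_g = (g/f)|∂Z/∂n|:
V_g = 9.81 × 4.69×10⁻⁴ / 4.51×10⁻⁵ = 102 m/s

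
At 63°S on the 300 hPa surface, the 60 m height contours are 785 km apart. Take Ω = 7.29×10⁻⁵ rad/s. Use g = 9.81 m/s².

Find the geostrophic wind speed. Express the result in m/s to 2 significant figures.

5.8 m/s

Coriolis parameter at 63°S:
f = 2Ω sin φ = 2 × 7.29×10⁻⁵ × sin 63° = 1.30×10⁻⁴ s⁻¹
Height gradient: |∂Z/∂n| = 60 m / 785000 m = 7.64×10⁻⁵
On a pressure surface, geostrophic balance gives V_g = (g/f)|∂Z/∂n|:
V_g = 9.81 × 7.64×10⁻⁵ / 1.30×10⁻⁴ = 5.77 m/s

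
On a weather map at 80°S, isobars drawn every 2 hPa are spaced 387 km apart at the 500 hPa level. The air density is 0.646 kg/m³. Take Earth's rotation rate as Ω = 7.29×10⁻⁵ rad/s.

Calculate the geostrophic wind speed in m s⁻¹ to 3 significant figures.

Coriolis parameter at 80°S:
f = 2Ω sin φ = 2 × 7.29×10⁻⁵ × sin 80° = 1.44×10⁻⁴ s⁻¹
Pressure gradient: |∂P/∂n| = 200 Pa / 387000 m = 5.17×10⁻⁴ Pa/m
Geostrophic balance (pressure-gradient force = Coriolis force):
V_g = (1/(fρ)) |∂P/∂n| = 5.17×10⁻⁴ / (1.44×10⁻⁴ × 0.646) = 5.57 m/s

5.57 m s⁻¹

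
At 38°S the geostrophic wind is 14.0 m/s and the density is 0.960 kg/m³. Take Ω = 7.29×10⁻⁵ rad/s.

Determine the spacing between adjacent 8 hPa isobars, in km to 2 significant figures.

660 km

Coriolis parameter at 38°S:
f = 2Ω sin φ = 2 × 7.29×10⁻⁵ × sin 38° = 8.98×10⁻⁵ s⁻¹
Geostrophic balance rearranged: |∂P/∂n| = f ρ V_g
|∂P/∂n| = 8.98×10⁻⁵ × 0.960 × 14.0 = 1.21×10⁻³ Pa/m
Isobar spacing: Δn = ΔP/|∂P/∂n| = 800 Pa / 1.21×10⁻³ Pa/m = 663119 m ≈ 660 km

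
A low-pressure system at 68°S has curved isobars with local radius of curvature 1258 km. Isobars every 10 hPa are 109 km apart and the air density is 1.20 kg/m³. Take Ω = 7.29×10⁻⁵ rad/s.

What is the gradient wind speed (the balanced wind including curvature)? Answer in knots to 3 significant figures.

Coriolis parameter at 68°S:
f = 2Ω sin φ = 2 × 7.29×10⁻⁵ × sin 68° = 1.35×10⁻⁴ s⁻¹
Pressure gradient: |∂P/∂n| = 1000 Pa / 109000 m = 9.17×10⁻³ Pa/m
Geostrophic speed: V_g = |∂P/∂n|/(fρ) = 9.17×10⁻³/(1.35×10⁻⁴ × 1.20) = 56.6 m/s
Around a low, centrifugal force acts outward with Coriolis, so pressure-gradient force balances both:
(1/ρ)|∂P/∂n| = fV + V²/R  →  V² + fR·V − fR·V_g = 0
With fR = 1.35×10⁻⁴ × 1258×10³ m = 170 m/s:
V = [−fR + √((fR)² + 4 fR V_g)]/2 = [−170 + √(170² + 4×170×56.6)]/2 = 44.8 m/s
Subgeostrophic (V < V_g = 56.6 m/s), as expected around a low.
Converting: 44.8 m/s × 1.944 = 87.0 knots

87.0 knots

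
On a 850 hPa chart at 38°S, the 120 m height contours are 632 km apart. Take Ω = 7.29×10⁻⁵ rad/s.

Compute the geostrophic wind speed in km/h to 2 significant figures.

Coriolis parameter at 38°S:
f = 2Ω sin φ = 2 × 7.29×10⁻⁵ × sin 38° = 8.98×10⁻⁵ s⁻¹
Height gradient: |∂Z/∂n| = 120 m / 632000 m = 1.90×10⁻⁴
On a pressure surface, geostrophic balance gives V_g = (g/f)|∂Z/∂n|:
V_g = 9.81 × 1.90×10⁻⁴ / 8.98×10⁻⁵ = 20.8 m/s
Converting: 20.8 m/s × 3.6 = 75 km/h

75 km/h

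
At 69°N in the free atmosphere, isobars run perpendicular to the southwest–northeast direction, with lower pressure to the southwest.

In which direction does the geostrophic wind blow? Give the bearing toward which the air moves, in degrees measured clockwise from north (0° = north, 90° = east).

315°

The pressure-gradient force points toward the southwest (bearing 225°).
Geostrophic balance: in the Northern Hemisphere the Coriolis force deflects motion to the right, so the geostrophic wind blows 90° to the right of the pressure-gradient force (low pressure on the left).
Rotating 225° by 90° clockwise gives 315° — the wind blows toward the northwest.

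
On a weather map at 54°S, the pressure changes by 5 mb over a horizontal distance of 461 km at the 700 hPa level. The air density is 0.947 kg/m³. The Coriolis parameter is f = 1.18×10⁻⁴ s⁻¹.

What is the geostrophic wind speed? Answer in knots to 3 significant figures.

18.9 knots

Pressure gradient: |∂P/∂n| = 500 Pa / 461000 m = 1.08×10⁻³ Pa/m
Geostrophic balance (pressure-gradient force = Coriolis force):
V_g = (1/(fρ)) |∂P/∂n| = 1.08×10⁻³ / (1.18×10⁻⁴ × 0.947) = 9.71 m/s
Converting: 9.71 m/s × 1.944 = 18.9 knots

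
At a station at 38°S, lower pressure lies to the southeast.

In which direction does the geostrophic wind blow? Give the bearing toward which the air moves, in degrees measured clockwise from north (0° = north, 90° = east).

045°

The pressure-gradient force points toward the southeast (bearing 135°).
Geostrophic balance: in the Southern Hemisphere the Coriolis force deflects motion to the left, so the geostrophic wind blows 90° to the left of the pressure-gradient force (low pressure on the right).
Rotating 135° by 90° counterclockwise gives 045° — the wind blows toward the northeast.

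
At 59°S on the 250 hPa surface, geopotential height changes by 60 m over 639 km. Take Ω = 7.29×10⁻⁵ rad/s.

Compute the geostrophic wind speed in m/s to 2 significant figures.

7.4 m/s

Coriolis parameter at 59°S:
f = 2Ω sin φ = 2 × 7.29×10⁻⁵ × sin 59° = 1.25×10⁻⁴ s⁻¹
Height gradient: |∂Z/∂n| = 60 m / 639000 m = 9.39×10⁻⁵
On a pressure surface, geostrophic balance gives V_g = (g/f)|∂Z/∂n|:
V_g = 9.81 × 9.39×10⁻⁵ / 1.25×10⁻⁴ = 7.37 m/s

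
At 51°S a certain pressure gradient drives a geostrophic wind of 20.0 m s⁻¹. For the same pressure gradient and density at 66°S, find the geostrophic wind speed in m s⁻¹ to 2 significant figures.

With the same pressure gradient and density, V_g ∝ 1/f ∝ 1/sin φ.
V₂ = V₁ · sin φ₁ / sin φ₂ = 20.0 × sin 51° / sin 66°
V₂ = 20.0 × 0.7771/0.9135 = 17 m s⁻¹

17 m s⁻¹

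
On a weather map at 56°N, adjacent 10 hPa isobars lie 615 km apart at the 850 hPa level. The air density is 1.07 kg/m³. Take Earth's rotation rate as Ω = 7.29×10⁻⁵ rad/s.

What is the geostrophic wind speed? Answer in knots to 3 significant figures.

Coriolis parameter at 56°N:
f = 2Ω sin φ = 2 × 7.29×10⁻⁵ × sin 56° = 1.21×10⁻⁴ s⁻¹
Pressure gradient: |∂P/∂n| = 1000 Pa / 615000 m = 1.63×10⁻³ Pa/m
Geostrophic balance (pressure-gradient force = Coriolis force):
V_g = (1/(fρ)) |∂P/∂n| = 1.63×10⁻³ / (1.21×10⁻⁴ × 1.07) = 12.6 m/s
Converting: 12.6 m/s × 1.944 = 24.4 knots

24.4 knots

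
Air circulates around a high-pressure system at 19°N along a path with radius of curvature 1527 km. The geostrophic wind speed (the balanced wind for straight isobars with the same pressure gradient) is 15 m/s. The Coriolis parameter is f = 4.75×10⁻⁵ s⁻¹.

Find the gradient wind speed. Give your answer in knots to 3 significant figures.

Around a high, pressure-gradient force acts outward with centrifugal, so Coriolis balances both:
fV = (1/ρ)|∂P/∂n| + V²/R  →  V² − fR·V + fR·V_g = 0
With fR = 4.75×10⁻⁵ × 1527×10³ m = 72.5 m/s:
V = [fR − √((fR)² − 4 fR V_g)]/2 = [72.5 − √(72.5² − 4×72.5×15)]/2 = 21.2 m/s
Supergeostrophic (V > V_g = 15 m/s), as expected around a high.
Converting: 21.2 m/s × 1.944 = 41.2 knots

41.2 knots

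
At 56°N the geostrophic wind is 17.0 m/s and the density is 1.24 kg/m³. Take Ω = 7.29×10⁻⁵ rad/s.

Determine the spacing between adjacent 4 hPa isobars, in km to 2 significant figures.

160 km

Coriolis parameter at 56°N:
f = 2Ω sin φ = 2 × 7.29×10⁻⁵ × sin 56° = 1.21×10⁻⁴ s⁻¹
Geostrophic balance rearranged: |∂P/∂n| = f ρ V_g
|∂P/∂n| = 1.21×10⁻⁴ × 1.24 × 17.0 = 2.55×10⁻³ Pa/m
Isobar spacing: Δn = ΔP/|∂P/∂n| = 400 Pa / 2.55×10⁻³ Pa/m = 156985 m ≈ 160 km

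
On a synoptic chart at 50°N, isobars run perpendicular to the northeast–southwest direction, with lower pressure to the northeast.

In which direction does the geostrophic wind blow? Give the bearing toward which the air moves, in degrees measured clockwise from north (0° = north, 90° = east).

135°

The pressure-gradient force points toward the northeast (bearing 045°).
Geostrophic balance: in the Northern Hemisphere the Coriolis force deflects motion to the right, so the geostrophic wind blows 90° to the right of the pressure-gradient force (low pressure on the left).
Rotating 045° by 90° clockwise gives 135° — the wind blows toward the southeast.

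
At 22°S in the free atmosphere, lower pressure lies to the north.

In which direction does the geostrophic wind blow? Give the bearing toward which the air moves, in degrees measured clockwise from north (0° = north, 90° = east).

270°

The pressure-gradient force points toward the north (bearing 000°).
Geostrophic balance: in the Southern Hemisphere the Coriolis force deflects motion to the left, so the geostrophic wind blows 90° to the left of the pressure-gradient force (low pressure on the right).
Rotating 000° by 90° counterclockwise gives 270° — the wind blows toward the west.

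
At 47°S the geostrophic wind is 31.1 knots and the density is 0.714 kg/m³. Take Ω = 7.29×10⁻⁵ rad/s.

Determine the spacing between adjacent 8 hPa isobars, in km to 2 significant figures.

Coriolis parameter at 47°S:
f = 2Ω sin φ = 2 × 7.29×10⁻⁵ × sin 47° = 1.07×10⁻⁴ s⁻¹
Wind speed in SI: 31.1 knots = 16.0 m/s
Geostrophic balance rearranged: |∂P/∂n| = f ρ V_g
|∂P/∂n| = 1.07×10⁻⁴ × 0.714 × 16.0 = 1.22×10⁻³ Pa/m
Isobar spacing: Δn = ΔP/|∂P/∂n| = 800 Pa / 1.22×10⁻³ Pa/m = 656762 m ≈ 660 km

660 km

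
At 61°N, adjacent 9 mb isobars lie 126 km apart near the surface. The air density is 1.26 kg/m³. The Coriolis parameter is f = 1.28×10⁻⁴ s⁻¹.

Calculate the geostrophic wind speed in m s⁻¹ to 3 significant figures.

44.3 m s⁻¹

Pressure gradient: |∂P/∂n| = 900 Pa / 126000 m = 7.14×10⁻³ Pa/m
Geostrophic balance (pressure-gradient force = Coriolis force):
V_g = (1/(fρ)) |∂P/∂n| = 7.14×10⁻³ / (1.28×10⁻⁴ × 1.26) = 44.3 m/s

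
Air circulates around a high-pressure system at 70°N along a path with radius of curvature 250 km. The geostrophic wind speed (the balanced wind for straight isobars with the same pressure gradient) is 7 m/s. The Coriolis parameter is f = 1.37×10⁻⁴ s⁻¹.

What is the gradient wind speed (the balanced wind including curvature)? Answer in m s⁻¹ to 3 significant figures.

9.81 m s⁻¹

Around a high, pressure-gradient force acts outward with centrifugal, so Coriolis balances both:
fV = (1/ρ)|∂P/∂n| + V²/R  →  V² − fR·V + fR·V_g = 0
With fR = 1.37×10⁻⁴ × 250×10³ m = 34.2 m/s:
V = [fR − √((fR)² − 4 fR V_g)]/2 = [34.2 − √(34.2² − 4×34.2×7)]/2 = 9.81 m/s
Supergeostrophic (V > V_g = 7 m/s), as expected around a high.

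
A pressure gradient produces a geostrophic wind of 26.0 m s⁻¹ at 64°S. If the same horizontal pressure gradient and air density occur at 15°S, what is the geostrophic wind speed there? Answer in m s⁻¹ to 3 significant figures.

90.3 m s⁻¹

With the same pressure gradient and density, V_g ∝ 1/f ∝ 1/sin φ.
V₂ = V₁ · sin φ₁ / sin φ₂ = 26.0 × sin 64° / sin 15°
V₂ = 26.0 × 0.8988/0.2588 = 90.3 m s⁻¹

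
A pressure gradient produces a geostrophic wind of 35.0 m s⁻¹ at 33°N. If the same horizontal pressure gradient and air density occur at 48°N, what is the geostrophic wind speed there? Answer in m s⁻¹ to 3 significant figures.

With the same pressure gradient and density, V_g ∝ 1/f ∝ 1/sin φ.
V₂ = V₁ · sin φ₁ / sin φ₂ = 35.0 × sin 33° / sin 48°
V₂ = 35.0 × 0.5446/0.7431 = 25.7 m s⁻¹

25.7 m s⁻¹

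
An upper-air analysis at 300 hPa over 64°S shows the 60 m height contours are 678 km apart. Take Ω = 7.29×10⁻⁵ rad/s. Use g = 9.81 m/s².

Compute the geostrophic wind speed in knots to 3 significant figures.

Coriolis parameter at 64°S:
f = 2Ω sin φ = 2 × 7.29×10⁻⁵ × sin 64° = 1.31×10⁻⁴ s⁻¹
Height gradient: |∂Z/∂n| = 60 m / 678000 m = 8.85×10⁻⁵
On a pressure surface, geostrophic balance gives V_g = (g/f)|∂Z/∂n|:
V_g = 9.81 × 8.85×10⁻⁵ / 1.31×10⁻⁴ = 6.62 m/s
Converting: 6.62 m/s × 1.944 = 12.9 knots

12.9 knots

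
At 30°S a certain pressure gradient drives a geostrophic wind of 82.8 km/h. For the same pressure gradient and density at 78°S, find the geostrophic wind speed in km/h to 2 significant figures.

42 km/h

With the same pressure gradient and density, V_g ∝ 1/f ∝ 1/sin φ.
V₂ = V₁ · sin φ₁ / sin φ₂ = 82.8 × sin 30° / sin 78°
V₂ = 82.8 × 0.5000/0.9781 = 42 km/h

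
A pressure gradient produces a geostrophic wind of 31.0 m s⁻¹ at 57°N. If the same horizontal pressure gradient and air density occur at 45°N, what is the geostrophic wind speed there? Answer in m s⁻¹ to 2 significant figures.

37 m s⁻¹

With the same pressure gradient and density, V_g ∝ 1/f ∝ 1/sin φ.
V₂ = V₁ · sin φ₁ / sin φ₂ = 31.0 × sin 57° / sin 45°
V₂ = 31.0 × 0.8387/0.7071 = 37 m s⁻¹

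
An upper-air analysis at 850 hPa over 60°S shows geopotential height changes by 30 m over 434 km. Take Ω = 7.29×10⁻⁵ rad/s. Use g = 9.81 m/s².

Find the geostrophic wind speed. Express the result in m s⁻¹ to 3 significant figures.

Coriolis parameter at 60°S:
f = 2Ω sin φ = 2 × 7.29×10⁻⁵ × sin 60° = 1.26×10⁻⁴ s⁻¹
Height gradient: |∂Z/∂n| = 30 m / 434000 m = 6.91×10⁻⁵
On a pressure surface, geostrophic balance gives V_g = (g/f)|∂Z/∂n|:
V_g = 9.81 × 6.91×10⁻⁵ / 1.26×10⁻⁴ = 5.37 m/s

5.37 m s⁻¹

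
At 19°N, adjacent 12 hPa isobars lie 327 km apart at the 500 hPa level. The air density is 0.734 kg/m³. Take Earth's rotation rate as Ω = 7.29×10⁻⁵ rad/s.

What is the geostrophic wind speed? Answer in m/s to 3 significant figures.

Coriolis parameter at 19°N:
f = 2Ω sin φ = 2 × 7.29×10⁻⁵ × sin 19° = 4.75×10⁻⁵ s⁻¹
Pressure gradient: |∂P/∂n| = 1200 Pa / 327000 m = 3.67×10⁻³ Pa/m
Geostrophic balance (pressure-gradient force = Coriolis force):
V_g = (1/(fρ)) |∂P/∂n| = 3.67×10⁻³ / (4.75×10⁻⁵ × 0.734) = 105 m/s

105 m/s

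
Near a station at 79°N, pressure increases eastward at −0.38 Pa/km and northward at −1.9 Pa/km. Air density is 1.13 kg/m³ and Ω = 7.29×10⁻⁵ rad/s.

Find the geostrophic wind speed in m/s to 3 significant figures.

Coriolis parameter at 79°N:
f = 2Ω sin φ = 2 × 7.29×10⁻⁵ × sin 79° = 1.43×10⁻⁴ s⁻¹
Component geostrophic relations (x east, y north):
u_g = −(1/(fρ)) ∂P/∂y,  v_g = (1/(fρ)) ∂P/∂x
u_g = −(−1.9×10⁻³)/(1.43×10⁻⁴ × 1.13) = 11.7 m/s;  v_g = (−0.38×10⁻³)/(1.43×10⁻⁴ × 1.13) = −2.35 m/s
|V_g| = √(u_g² + v_g²) = 12.0 m/s

12.0 m/s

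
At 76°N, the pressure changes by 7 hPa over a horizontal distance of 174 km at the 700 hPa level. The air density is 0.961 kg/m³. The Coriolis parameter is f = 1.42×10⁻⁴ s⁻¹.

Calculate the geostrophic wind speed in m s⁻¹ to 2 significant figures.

29 m s⁻¹

Pressure gradient: |∂P/∂n| = 700 Pa / 174000 m = 4.02×10⁻³ Pa/m
Geostrophic balance (pressure-gradient force = Coriolis force):
V_g = (1/(fρ)) |∂P/∂n| = 4.02×10⁻³ / (1.42×10⁻⁴ × 0.961) = 29.5 m/s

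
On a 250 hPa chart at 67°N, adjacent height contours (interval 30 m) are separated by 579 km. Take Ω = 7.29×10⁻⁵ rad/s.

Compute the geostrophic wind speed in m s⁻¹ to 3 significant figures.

3.79 m s⁻¹

Coriolis parameter at 67°N:
f = 2Ω sin φ = 2 × 7.29×10⁻⁵ × sin 67° = 1.34×10⁻⁴ s⁻¹
Height gradient: |∂Z/∂n| = 30 m / 579000 m = 5.18×10⁻⁵
On a pressure surface, geostrophic balance gives V_g = (g/f)|∂Z/∂n|:
V_g = 9.81 × 5.18×10⁻⁵ / 1.34×10⁻⁴ = 3.79 m/s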